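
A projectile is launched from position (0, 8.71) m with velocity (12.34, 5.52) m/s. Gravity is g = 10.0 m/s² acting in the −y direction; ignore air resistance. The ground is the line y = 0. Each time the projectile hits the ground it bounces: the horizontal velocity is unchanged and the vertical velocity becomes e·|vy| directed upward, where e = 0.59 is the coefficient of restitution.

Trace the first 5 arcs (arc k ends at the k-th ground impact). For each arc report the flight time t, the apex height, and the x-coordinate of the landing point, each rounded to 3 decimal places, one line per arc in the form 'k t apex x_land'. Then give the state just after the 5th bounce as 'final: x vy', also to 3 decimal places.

1 1.983 10.234 24.466
2 1.688 3.562 45.297
3 0.996 1.240 57.588
4 0.588 0.432 64.840
5 0.347 0.150 69.118
final: 69.118 1.023

Arc 1: start y=8.710, vy=5.520 → t=1.983, apex=10.234, x_land=24.466, impact vy=-14.306
  bounce: vy ← 0.59·14.306 = 8.441
Arc 2: start y=0.000, vy=8.441 → t=1.688, apex=3.562, x_land=45.297, impact vy=-8.441
  bounce: vy ← 0.59·8.441 = 4.980
Arc 3: start y=0.000, vy=4.980 → t=0.996, apex=1.240, x_land=57.588, impact vy=-4.980
  bounce: vy ← 0.59·4.980 = 2.938
Arc 4: start y=0.000, vy=2.938 → t=0.588, apex=0.432, x_land=64.840, impact vy=-2.938
  bounce: vy ← 0.59·2.938 = 1.734
Arc 5: start y=0.000, vy=1.734 → t=0.347, apex=0.150, x_land=69.118, impact vy=-1.734
  bounce: vy ← 0.59·1.734 = 1.023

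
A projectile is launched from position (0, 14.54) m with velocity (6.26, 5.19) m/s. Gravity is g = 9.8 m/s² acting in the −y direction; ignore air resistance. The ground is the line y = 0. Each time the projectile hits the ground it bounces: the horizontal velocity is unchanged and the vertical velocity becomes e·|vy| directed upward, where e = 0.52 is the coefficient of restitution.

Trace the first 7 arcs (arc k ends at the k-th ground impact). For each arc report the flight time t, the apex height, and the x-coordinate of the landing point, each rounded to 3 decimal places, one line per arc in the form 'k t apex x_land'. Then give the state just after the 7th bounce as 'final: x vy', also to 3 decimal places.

1 2.332 15.914 14.597
2 1.874 4.303 26.330
3 0.975 1.164 32.431
4 0.507 0.315 35.603
5 0.264 0.085 37.253
6 0.137 0.023 38.111
7 0.071 0.006 38.557
final: 38.557 0.182

Arc 1: start y=14.540, vy=5.190 → t=2.332, apex=15.914, x_land=14.597, impact vy=-17.661
  bounce: vy ← 0.52·17.661 = 9.184
Arc 2: start y=0.000, vy=9.184 → t=1.874, apex=4.303, x_land=26.330, impact vy=-9.184
  bounce: vy ← 0.52·9.184 = 4.776
Arc 3: start y=0.000, vy=4.776 → t=0.975, apex=1.164, x_land=32.431, impact vy=-4.776
  bounce: vy ← 0.52·4.776 = 2.483
Arc 4: start y=0.000, vy=2.483 → t=0.507, apex=0.315, x_land=35.603, impact vy=-2.483
  bounce: vy ← 0.52·2.483 = 1.291
Arc 5: start y=0.000, vy=1.291 → t=0.264, apex=0.085, x_land=37.253, impact vy=-1.291
  bounce: vy ← 0.52·1.291 = 0.671
Arc 6: start y=0.000, vy=0.671 → t=0.137, apex=0.023, x_land=38.111, impact vy=-0.671
  bounce: vy ← 0.52·0.671 = 0.349
Arc 7: start y=0.000, vy=0.349 → t=0.071, apex=0.006, x_land=38.557, impact vy=-0.349
  bounce: vy ← 0.52·0.349 = 0.182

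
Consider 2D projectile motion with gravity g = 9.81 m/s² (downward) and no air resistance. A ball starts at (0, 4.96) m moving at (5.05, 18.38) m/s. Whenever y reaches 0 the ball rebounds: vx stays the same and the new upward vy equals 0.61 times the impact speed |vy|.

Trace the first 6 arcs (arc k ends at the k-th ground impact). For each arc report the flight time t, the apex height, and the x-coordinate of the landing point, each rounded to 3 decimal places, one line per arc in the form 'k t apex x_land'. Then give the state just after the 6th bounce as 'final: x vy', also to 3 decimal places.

1 4.000 22.178 20.200
2 2.594 8.253 33.301
3 1.582 3.071 41.292
4 0.965 1.143 46.167
5 0.589 0.425 49.141
6 0.359 0.158 50.955
final: 50.955 1.075

Arc 1: start y=4.960, vy=18.380 → t=4.000, apex=22.178, x_land=20.200, impact vy=-20.860
  bounce: vy ← 0.61·20.860 = 12.725
Arc 2: start y=0.000, vy=12.725 → t=2.594, apex=8.253, x_land=33.301, impact vy=-12.725
  bounce: vy ← 0.61·12.725 = 7.762
Arc 3: start y=0.000, vy=7.762 → t=1.582, apex=3.071, x_land=41.292, impact vy=-7.762
  bounce: vy ← 0.61·7.762 = 4.735
Arc 4: start y=0.000, vy=4.735 → t=0.965, apex=1.143, x_land=46.167, impact vy=-4.735
  bounce: vy ← 0.61·4.735 = 2.888
Arc 5: start y=0.000, vy=2.888 → t=0.589, apex=0.425, x_land=49.141, impact vy=-2.888
  bounce: vy ← 0.61·2.888 = 1.762
Arc 6: start y=0.000, vy=1.762 → t=0.359, apex=0.158, x_land=50.955, impact vy=-1.762
  bounce: vy ← 0.61·1.762 = 1.075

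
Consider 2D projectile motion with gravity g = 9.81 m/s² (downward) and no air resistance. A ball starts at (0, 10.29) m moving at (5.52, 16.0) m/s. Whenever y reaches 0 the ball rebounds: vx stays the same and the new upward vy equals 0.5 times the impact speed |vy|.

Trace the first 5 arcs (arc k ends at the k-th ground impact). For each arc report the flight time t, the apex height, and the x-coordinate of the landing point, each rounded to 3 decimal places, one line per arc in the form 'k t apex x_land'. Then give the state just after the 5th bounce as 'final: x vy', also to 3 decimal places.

1 3.812 23.338 21.044
2 2.181 5.834 33.084
3 1.091 1.459 39.105
4 0.545 0.365 42.115
5 0.273 0.091 43.620
final: 43.620 0.669

Arc 1: start y=10.290, vy=16.000 → t=3.812, apex=23.338, x_land=21.044, impact vy=-21.398
  bounce: vy ← 0.5·21.398 = 10.699
Arc 2: start y=0.000, vy=10.699 → t=2.181, apex=5.834, x_land=33.084, impact vy=-10.699
  bounce: vy ← 0.5·10.699 = 5.350
Arc 3: start y=0.000, vy=5.350 → t=1.091, apex=1.459, x_land=39.105, impact vy=-5.350
  bounce: vy ← 0.5·5.350 = 2.675
Arc 4: start y=0.000, vy=2.675 → t=0.545, apex=0.365, x_land=42.115, impact vy=-2.675
  bounce: vy ← 0.5·2.675 = 1.337
Arc 5: start y=0.000, vy=1.337 → t=0.273, apex=0.091, x_land=43.620, impact vy=-1.337
  bounce: vy ← 0.5·1.337 = 0.669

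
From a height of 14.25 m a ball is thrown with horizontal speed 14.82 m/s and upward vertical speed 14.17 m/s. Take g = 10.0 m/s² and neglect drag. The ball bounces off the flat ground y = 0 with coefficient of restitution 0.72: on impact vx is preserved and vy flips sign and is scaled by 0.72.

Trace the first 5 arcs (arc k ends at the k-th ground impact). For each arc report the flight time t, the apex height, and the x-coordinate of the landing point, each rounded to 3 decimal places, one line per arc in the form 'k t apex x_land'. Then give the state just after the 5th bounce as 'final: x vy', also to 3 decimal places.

Arc 1: start y=14.250, vy=14.170 → t=3.621, apex=24.289, x_land=53.664, impact vy=-22.041
  bounce: vy ← 0.72·22.041 = 15.869
Arc 2: start y=0.000, vy=15.869 → t=3.174, apex=12.592, x_land=100.701, impact vy=-15.869
  bounce: vy ← 0.72·15.869 = 11.426
Arc 3: start y=0.000, vy=11.426 → t=2.285, apex=6.528, x_land=134.567, impact vy=-11.426
  bounce: vy ← 0.72·11.426 = 8.227
Arc 4: start y=0.000, vy=8.227 → t=1.645, apex=3.384, x_land=158.951, impact vy=-8.227
  bounce: vy ← 0.72·8.227 = 5.923
Arc 5: start y=0.000, vy=5.923 → t=1.185, apex=1.754, x_land=176.507, impact vy=-5.923
  bounce: vy ← 0.72·5.923 = 4.265

1 3.621 24.289 53.664
2 3.174 12.592 100.701
3 2.285 6.528 134.567
4 1.645 3.384 158.951
5 1.185 1.754 176.507
final: 176.507 4.265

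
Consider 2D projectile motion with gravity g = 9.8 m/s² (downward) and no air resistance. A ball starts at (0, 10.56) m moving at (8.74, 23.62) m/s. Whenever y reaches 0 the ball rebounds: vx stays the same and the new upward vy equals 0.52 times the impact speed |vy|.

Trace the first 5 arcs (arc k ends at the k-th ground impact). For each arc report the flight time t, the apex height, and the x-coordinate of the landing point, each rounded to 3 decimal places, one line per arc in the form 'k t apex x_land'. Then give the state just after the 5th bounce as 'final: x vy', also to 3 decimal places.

1 5.232 39.025 45.730
2 2.935 10.552 71.382
3 1.526 2.853 84.721
4 0.794 0.772 91.657
5 0.413 0.209 95.264
final: 95.264 1.052

Arc 1: start y=10.560, vy=23.620 → t=5.232, apex=39.025, x_land=45.730, impact vy=-27.656
  bounce: vy ← 0.52·27.656 = 14.381
Arc 2: start y=0.000, vy=14.381 → t=2.935, apex=10.552, x_land=71.382, impact vy=-14.381
  bounce: vy ← 0.52·14.381 = 7.478
Arc 3: start y=0.000, vy=7.478 → t=1.526, apex=2.853, x_land=84.721, impact vy=-7.478
  bounce: vy ← 0.52·7.478 = 3.889
Arc 4: start y=0.000, vy=3.889 → t=0.794, apex=0.772, x_land=91.657, impact vy=-3.889
  bounce: vy ← 0.52·3.889 = 2.022
Arc 5: start y=0.000, vy=2.022 → t=0.413, apex=0.209, x_land=95.264, impact vy=-2.022
  bounce: vy ← 0.52·2.022 = 1.052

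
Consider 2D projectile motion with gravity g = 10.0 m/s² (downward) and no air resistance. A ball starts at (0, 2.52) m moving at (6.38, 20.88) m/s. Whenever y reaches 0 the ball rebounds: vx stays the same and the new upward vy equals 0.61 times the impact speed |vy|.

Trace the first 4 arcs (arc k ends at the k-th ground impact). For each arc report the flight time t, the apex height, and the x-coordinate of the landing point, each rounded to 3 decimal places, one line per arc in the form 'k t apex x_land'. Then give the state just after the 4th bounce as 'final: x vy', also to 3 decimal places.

1 4.293 24.319 27.392
2 2.691 9.049 44.558
3 1.641 3.367 55.029
4 1.001 1.253 61.416
final: 61.416 3.054

Arc 1: start y=2.520, vy=20.880 → t=4.293, apex=24.319, x_land=27.392, impact vy=-22.054
  bounce: vy ← 0.61·22.054 = 13.453
Arc 2: start y=0.000, vy=13.453 → t=2.691, apex=9.049, x_land=44.558, impact vy=-13.453
  bounce: vy ← 0.61·13.453 = 8.206
Arc 3: start y=0.000, vy=8.206 → t=1.641, apex=3.367, x_land=55.029, impact vy=-8.206
  bounce: vy ← 0.61·8.206 = 5.006
Arc 4: start y=0.000, vy=5.006 → t=1.001, apex=1.253, x_land=61.416, impact vy=-5.006
  bounce: vy ← 0.61·5.006 = 3.054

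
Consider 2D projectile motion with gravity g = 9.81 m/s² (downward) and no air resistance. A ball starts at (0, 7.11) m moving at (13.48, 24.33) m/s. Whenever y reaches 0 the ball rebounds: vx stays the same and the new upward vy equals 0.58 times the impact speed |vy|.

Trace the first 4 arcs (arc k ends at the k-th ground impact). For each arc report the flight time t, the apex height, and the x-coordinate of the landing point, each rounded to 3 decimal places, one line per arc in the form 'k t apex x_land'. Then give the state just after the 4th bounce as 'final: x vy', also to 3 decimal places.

1 5.237 37.281 70.595
2 3.198 12.541 113.704
3 1.855 4.219 138.708
4 1.076 1.419 153.210
final: 153.210 3.061

Arc 1: start y=7.110, vy=24.330 → t=5.237, apex=37.281, x_land=70.595, impact vy=-27.045
  bounce: vy ← 0.58·27.045 = 15.686
Arc 2: start y=0.000, vy=15.686 → t=3.198, apex=12.541, x_land=113.704, impact vy=-15.686
  bounce: vy ← 0.58·15.686 = 9.098
Arc 3: start y=0.000, vy=9.098 → t=1.855, apex=4.219, x_land=138.708, impact vy=-9.098
  bounce: vy ← 0.58·9.098 = 5.277
Arc 4: start y=0.000, vy=5.277 → t=1.076, apex=1.419, x_land=153.210, impact vy=-5.277
  bounce: vy ← 0.58·5.277 = 3.061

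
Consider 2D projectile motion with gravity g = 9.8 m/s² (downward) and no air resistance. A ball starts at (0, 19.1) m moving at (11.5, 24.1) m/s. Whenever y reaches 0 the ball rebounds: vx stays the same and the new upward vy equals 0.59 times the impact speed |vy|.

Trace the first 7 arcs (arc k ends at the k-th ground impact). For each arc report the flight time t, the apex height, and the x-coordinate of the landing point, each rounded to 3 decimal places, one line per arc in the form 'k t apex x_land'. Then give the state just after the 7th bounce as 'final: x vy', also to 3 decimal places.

Arc 1: start y=19.100, vy=24.100 → t=5.613, apex=48.733, x_land=64.548, impact vy=-30.906
  bounce: vy ← 0.59·30.906 = 18.234
Arc 2: start y=0.000, vy=18.234 → t=3.721, apex=16.964, x_land=107.343, impact vy=-18.234
  bounce: vy ← 0.59·18.234 = 10.758
Arc 3: start y=0.000, vy=10.758 → t=2.196, apex=5.905, x_land=132.592, impact vy=-10.758
  bounce: vy ← 0.59·10.758 = 6.347
Arc 4: start y=0.000, vy=6.347 → t=1.295, apex=2.056, x_land=147.489, impact vy=-6.347
  bounce: vy ← 0.59·6.347 = 3.745
Arc 5: start y=0.000, vy=3.745 → t=0.764, apex=0.716, x_land=156.278, impact vy=-3.745
  bounce: vy ← 0.59·3.745 = 2.210
Arc 6: start y=0.000, vy=2.210 → t=0.451, apex=0.249, x_land=161.464, impact vy=-2.210
  bounce: vy ← 0.59·2.210 = 1.304
Arc 7: start y=0.000, vy=1.304 → t=0.266, apex=0.087, x_land=164.523, impact vy=-1.304
  bounce: vy ← 0.59·1.304 = 0.769

1 5.613 48.733 64.548
2 3.721 16.964 107.343
3 2.196 5.905 132.592
4 1.295 2.056 147.489
5 0.764 0.716 156.278
6 0.451 0.249 161.464
7 0.266 0.087 164.523
final: 164.523 0.769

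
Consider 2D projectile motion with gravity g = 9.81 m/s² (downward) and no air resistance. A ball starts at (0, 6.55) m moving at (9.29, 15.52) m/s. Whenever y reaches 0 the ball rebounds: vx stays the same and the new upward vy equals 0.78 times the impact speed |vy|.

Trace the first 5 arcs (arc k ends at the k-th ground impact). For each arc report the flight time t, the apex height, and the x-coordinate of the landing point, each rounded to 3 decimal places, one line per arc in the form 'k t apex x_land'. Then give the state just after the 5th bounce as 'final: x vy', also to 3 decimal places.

1 3.541 18.827 32.898
2 3.056 11.454 61.291
3 2.384 6.969 83.437
4 1.859 4.240 100.711
5 1.450 2.579 114.185
final: 114.185 5.549

Arc 1: start y=6.550, vy=15.520 → t=3.541, apex=18.827, x_land=32.898, impact vy=-19.219
  bounce: vy ← 0.78·19.219 = 14.991
Arc 2: start y=0.000, vy=14.991 → t=3.056, apex=11.454, x_land=61.291, impact vy=-14.991
  bounce: vy ← 0.78·14.991 = 11.693
Arc 3: start y=0.000, vy=11.693 → t=2.384, apex=6.969, x_land=83.437, impact vy=-11.693
  bounce: vy ← 0.78·11.693 = 9.121
Arc 4: start y=0.000, vy=9.121 → t=1.859, apex=4.240, x_land=100.711, impact vy=-9.121
  bounce: vy ← 0.78·9.121 = 7.114
Arc 5: start y=0.000, vy=7.114 → t=1.450, apex=2.579, x_land=114.185, impact vy=-7.114
  bounce: vy ← 0.78·7.114 = 5.549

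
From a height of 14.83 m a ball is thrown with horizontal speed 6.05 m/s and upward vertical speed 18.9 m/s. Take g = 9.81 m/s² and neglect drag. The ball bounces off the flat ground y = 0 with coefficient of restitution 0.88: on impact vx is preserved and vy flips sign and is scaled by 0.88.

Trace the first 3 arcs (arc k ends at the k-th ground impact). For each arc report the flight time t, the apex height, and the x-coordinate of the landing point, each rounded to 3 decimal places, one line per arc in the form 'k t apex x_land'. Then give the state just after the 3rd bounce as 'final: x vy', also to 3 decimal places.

Arc 1: start y=14.830, vy=18.900 → t=4.522, apex=33.036, x_land=27.357, impact vy=-25.459
  bounce: vy ← 0.88·25.459 = 22.404
Arc 2: start y=0.000, vy=22.404 → t=4.568, apex=25.583, x_land=54.991, impact vy=-22.404
  bounce: vy ← 0.88·22.404 = 19.716
Arc 3: start y=0.000, vy=19.716 → t=4.020, apex=19.812, x_land=79.309, impact vy=-19.716
  bounce: vy ← 0.88·19.716 = 17.350

1 4.522 33.036 27.357
2 4.568 25.583 54.991
3 4.020 19.812 79.309
final: 79.309 17.350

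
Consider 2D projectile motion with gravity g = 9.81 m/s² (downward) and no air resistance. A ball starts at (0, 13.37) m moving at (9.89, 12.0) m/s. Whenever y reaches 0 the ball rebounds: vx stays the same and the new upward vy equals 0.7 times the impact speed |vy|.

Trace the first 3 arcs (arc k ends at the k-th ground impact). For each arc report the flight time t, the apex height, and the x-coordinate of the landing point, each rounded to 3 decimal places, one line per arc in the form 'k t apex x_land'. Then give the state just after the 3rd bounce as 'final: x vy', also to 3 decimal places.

Arc 1: start y=13.370, vy=12.000 → t=3.278, apex=20.709, x_land=32.420, impact vy=-20.157
  bounce: vy ← 0.7·20.157 = 14.110
Arc 2: start y=0.000, vy=14.110 → t=2.877, apex=10.148, x_land=60.870, impact vy=-14.110
  bounce: vy ← 0.7·14.110 = 9.877
Arc 3: start y=0.000, vy=9.877 → t=2.014, apex=4.972, x_land=80.785, impact vy=-9.877
  bounce: vy ← 0.7·9.877 = 6.914

1 3.278 20.709 32.420
2 2.877 10.148 60.870
3 2.014 4.972 80.785
final: 80.785 6.914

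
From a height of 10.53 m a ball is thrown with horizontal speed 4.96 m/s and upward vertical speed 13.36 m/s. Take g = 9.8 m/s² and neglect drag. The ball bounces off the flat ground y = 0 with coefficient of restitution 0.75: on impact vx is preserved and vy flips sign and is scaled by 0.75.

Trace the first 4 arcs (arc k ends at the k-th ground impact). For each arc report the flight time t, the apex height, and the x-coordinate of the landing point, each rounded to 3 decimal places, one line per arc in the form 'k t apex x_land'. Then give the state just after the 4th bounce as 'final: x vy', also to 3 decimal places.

Arc 1: start y=10.530, vy=13.360 → t=3.365, apex=19.637, x_land=16.691, impact vy=-19.618
  bounce: vy ← 0.75·19.618 = 14.714
Arc 2: start y=0.000, vy=14.714 → t=3.003, apex=11.046, x_land=31.585, impact vy=-14.714
  bounce: vy ← 0.75·14.714 = 11.035
Arc 3: start y=0.000, vy=11.035 → t=2.252, apex=6.213, x_land=42.755, impact vy=-11.035
  bounce: vy ← 0.75·11.035 = 8.276
Arc 4: start y=0.000, vy=8.276 → t=1.689, apex=3.495, x_land=51.133, impact vy=-8.276
  bounce: vy ← 0.75·8.276 = 6.207

1 3.365 19.637 16.691
2 3.003 11.046 31.585
3 2.252 6.213 42.755
4 1.689 3.495 51.133
final: 51.133 6.207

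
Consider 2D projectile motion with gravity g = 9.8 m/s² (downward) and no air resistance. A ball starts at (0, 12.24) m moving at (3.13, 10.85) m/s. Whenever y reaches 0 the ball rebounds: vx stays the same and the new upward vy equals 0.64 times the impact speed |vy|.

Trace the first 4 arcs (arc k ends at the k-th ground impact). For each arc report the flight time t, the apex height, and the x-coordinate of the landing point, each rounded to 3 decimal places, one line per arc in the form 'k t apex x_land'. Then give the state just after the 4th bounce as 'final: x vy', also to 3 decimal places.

1 3.037 18.246 9.505
2 2.470 7.474 17.236
3 1.581 3.061 22.184
4 1.012 1.254 25.351
final: 25.351 3.173

Arc 1: start y=12.240, vy=10.850 → t=3.037, apex=18.246, x_land=9.505, impact vy=-18.911
  bounce: vy ← 0.64·18.911 = 12.103
Arc 2: start y=0.000, vy=12.103 → t=2.470, apex=7.474, x_land=17.236, impact vy=-12.103
  bounce: vy ← 0.64·12.103 = 7.746
Arc 3: start y=0.000, vy=7.746 → t=1.581, apex=3.061, x_land=22.184, impact vy=-7.746
  bounce: vy ← 0.64·7.746 = 4.957
Arc 4: start y=0.000, vy=4.957 → t=1.012, apex=1.254, x_land=25.351, impact vy=-4.957
  bounce: vy ← 0.64·4.957 = 3.173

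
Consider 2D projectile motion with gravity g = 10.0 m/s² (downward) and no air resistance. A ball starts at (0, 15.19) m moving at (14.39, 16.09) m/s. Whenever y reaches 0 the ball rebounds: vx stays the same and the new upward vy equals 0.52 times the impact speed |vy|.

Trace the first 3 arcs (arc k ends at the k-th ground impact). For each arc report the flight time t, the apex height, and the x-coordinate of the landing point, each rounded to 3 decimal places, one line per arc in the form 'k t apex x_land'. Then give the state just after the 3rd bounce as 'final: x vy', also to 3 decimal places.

1 3.981 28.134 57.288
2 2.467 7.608 92.788
3 1.283 2.057 111.248
final: 111.248 3.335

Arc 1: start y=15.190, vy=16.090 → t=3.981, apex=28.134, x_land=57.288, impact vy=-23.721
  bounce: vy ← 0.52·23.721 = 12.335
Arc 2: start y=0.000, vy=12.335 → t=2.467, apex=7.608, x_land=92.788, impact vy=-12.335
  bounce: vy ← 0.52·12.335 = 6.414
Arc 3: start y=0.000, vy=6.414 → t=1.283, apex=2.057, x_land=111.248, impact vy=-6.414
  bounce: vy ← 0.52·6.414 = 3.335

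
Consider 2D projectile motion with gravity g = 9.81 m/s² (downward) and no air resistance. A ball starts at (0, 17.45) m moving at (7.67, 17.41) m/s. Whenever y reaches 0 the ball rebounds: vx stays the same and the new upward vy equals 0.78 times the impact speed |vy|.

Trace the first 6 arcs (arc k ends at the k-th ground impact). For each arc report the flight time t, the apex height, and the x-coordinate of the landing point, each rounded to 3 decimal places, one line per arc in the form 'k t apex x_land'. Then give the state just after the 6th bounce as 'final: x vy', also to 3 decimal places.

Arc 1: start y=17.450, vy=17.410 → t=4.365, apex=32.899, x_land=33.476, impact vy=-25.406
  bounce: vy ← 0.78·25.406 = 19.817
Arc 2: start y=0.000, vy=19.817 → t=4.040, apex=20.016, x_land=64.464, impact vy=-19.817
  bounce: vy ← 0.78·19.817 = 15.457
Arc 3: start y=0.000, vy=15.457 → t=3.151, apex=12.178, x_land=88.634, impact vy=-15.457
  bounce: vy ← 0.78·15.457 = 12.057
Arc 4: start y=0.000, vy=12.057 → t=2.458, apex=7.409, x_land=107.487, impact vy=-12.057
  bounce: vy ← 0.78·12.057 = 9.404
Arc 5: start y=0.000, vy=9.404 → t=1.917, apex=4.508, x_land=122.193, impact vy=-9.404
  bounce: vy ← 0.78·9.404 = 7.335
Arc 6: start y=0.000, vy=7.335 → t=1.495, apex=2.742, x_land=133.663, impact vy=-7.335
  bounce: vy ← 0.78·7.335 = 5.721

1 4.365 32.899 33.476
2 4.040 20.016 64.464
3 3.151 12.178 88.634
4 2.458 7.409 107.487
5 1.917 4.508 122.193
6 1.495 2.742 133.663
final: 133.663 5.721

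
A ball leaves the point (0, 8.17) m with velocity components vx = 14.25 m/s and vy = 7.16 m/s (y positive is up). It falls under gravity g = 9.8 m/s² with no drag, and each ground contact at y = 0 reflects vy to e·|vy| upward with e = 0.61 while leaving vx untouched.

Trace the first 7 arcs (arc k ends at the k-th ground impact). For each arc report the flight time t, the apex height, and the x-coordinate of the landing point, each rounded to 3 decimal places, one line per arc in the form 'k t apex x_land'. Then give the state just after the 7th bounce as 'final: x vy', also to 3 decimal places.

Arc 1: start y=8.170, vy=7.160 → t=2.214, apex=10.786, x_land=31.553, impact vy=-14.540
  bounce: vy ← 0.61·14.540 = 8.869
Arc 2: start y=0.000, vy=8.869 → t=1.810, apex=4.013, x_land=57.346, impact vy=-8.869
  bounce: vy ← 0.61·8.869 = 5.410
Arc 3: start y=0.000, vy=5.410 → t=1.104, apex=1.493, x_land=73.079, impact vy=-5.410
  bounce: vy ← 0.61·5.410 = 3.300
Arc 4: start y=0.000, vy=3.300 → t=0.674, apex=0.556, x_land=82.677, impact vy=-3.300
  bounce: vy ← 0.61·3.300 = 2.013
Arc 5: start y=0.000, vy=2.013 → t=0.411, apex=0.207, x_land=88.531, impact vy=-2.013
  bounce: vy ← 0.61·2.013 = 1.228
Arc 6: start y=0.000, vy=1.228 → t=0.251, apex=0.077, x_land=92.103, impact vy=-1.228
  bounce: vy ← 0.61·1.228 = 0.749
Arc 7: start y=0.000, vy=0.749 → t=0.153, apex=0.029, x_land=94.281, impact vy=-0.749
  bounce: vy ← 0.61·0.749 = 0.457

1 2.214 10.786 31.553
2 1.810 4.013 57.346
3 1.104 1.493 73.079
4 0.674 0.556 82.677
5 0.411 0.207 88.531
6 0.251 0.077 92.103
7 0.153 0.029 94.281
final: 94.281 0.457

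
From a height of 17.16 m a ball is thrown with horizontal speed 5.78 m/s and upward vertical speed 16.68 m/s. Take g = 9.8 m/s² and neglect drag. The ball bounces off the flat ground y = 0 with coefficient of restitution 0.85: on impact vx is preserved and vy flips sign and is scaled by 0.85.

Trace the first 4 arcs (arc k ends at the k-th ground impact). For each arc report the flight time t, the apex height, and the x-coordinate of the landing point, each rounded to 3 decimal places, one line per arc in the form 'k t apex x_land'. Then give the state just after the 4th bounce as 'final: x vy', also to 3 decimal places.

1 4.232 31.355 24.459
2 4.300 22.654 49.315
3 3.655 16.368 70.443
4 3.107 11.826 88.401
final: 88.401 12.941

Arc 1: start y=17.160, vy=16.680 → t=4.232, apex=31.355, x_land=24.459, impact vy=-24.790
  bounce: vy ← 0.85·24.790 = 21.072
Arc 2: start y=0.000, vy=21.072 → t=4.300, apex=22.654, x_land=49.315, impact vy=-21.072
  bounce: vy ← 0.85·21.072 = 17.911
Arc 3: start y=0.000, vy=17.911 → t=3.655, apex=16.368, x_land=70.443, impact vy=-17.911
  bounce: vy ← 0.85·17.911 = 15.224
Arc 4: start y=0.000, vy=15.224 → t=3.107, apex=11.826, x_land=88.401, impact vy=-15.224
  bounce: vy ← 0.85·15.224 = 12.941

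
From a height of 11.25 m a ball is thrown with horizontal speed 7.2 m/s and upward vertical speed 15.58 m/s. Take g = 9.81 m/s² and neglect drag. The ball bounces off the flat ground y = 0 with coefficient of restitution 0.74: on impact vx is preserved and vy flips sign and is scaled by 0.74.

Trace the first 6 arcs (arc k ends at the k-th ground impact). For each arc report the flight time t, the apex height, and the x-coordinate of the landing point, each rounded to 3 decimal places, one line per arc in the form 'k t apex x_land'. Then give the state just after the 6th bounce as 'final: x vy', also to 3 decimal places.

1 3.783 23.622 27.235
2 3.248 12.935 50.620
3 2.403 7.083 67.925
4 1.779 3.879 80.730
5 1.316 2.124 90.206
6 0.974 1.163 97.219
final: 97.219 3.535

Arc 1: start y=11.250, vy=15.580 → t=3.783, apex=23.622, x_land=27.235, impact vy=-21.528
  bounce: vy ← 0.74·21.528 = 15.931
Arc 2: start y=0.000, vy=15.931 → t=3.248, apex=12.935, x_land=50.620, impact vy=-15.931
  bounce: vy ← 0.74·15.931 = 11.789
Arc 3: start y=0.000, vy=11.789 → t=2.403, apex=7.083, x_land=67.925, impact vy=-11.789
  bounce: vy ← 0.74·11.789 = 8.724
Arc 4: start y=0.000, vy=8.724 → t=1.779, apex=3.879, x_land=80.730, impact vy=-8.724
  bounce: vy ← 0.74·8.724 = 6.456
Arc 5: start y=0.000, vy=6.456 → t=1.316, apex=2.124, x_land=90.206, impact vy=-6.456
  bounce: vy ← 0.74·6.456 = 4.777
Arc 6: start y=0.000, vy=4.777 → t=0.974, apex=1.163, x_land=97.219, impact vy=-4.777
  bounce: vy ← 0.74·4.777 = 3.535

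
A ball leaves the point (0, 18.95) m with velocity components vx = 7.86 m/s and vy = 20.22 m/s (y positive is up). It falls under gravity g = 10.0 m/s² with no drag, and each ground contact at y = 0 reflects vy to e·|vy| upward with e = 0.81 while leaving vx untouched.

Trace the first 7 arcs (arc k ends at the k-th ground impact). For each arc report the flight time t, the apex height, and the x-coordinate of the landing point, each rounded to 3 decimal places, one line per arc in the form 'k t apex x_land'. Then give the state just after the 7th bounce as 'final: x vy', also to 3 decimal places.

1 4.829 39.392 37.955
2 4.547 25.845 73.695
3 3.683 16.957 102.645
4 2.983 11.126 126.094
5 2.417 7.299 145.088
6 1.957 4.789 160.473
7 1.585 3.142 172.935
final: 172.935 6.421

Arc 1: start y=18.950, vy=20.220 → t=4.829, apex=39.392, x_land=37.955, impact vy=-28.069
  bounce: vy ← 0.81·28.069 = 22.736
Arc 2: start y=0.000, vy=22.736 → t=4.547, apex=25.845, x_land=73.695, impact vy=-22.736
  bounce: vy ← 0.81·22.736 = 18.416
Arc 3: start y=0.000, vy=18.416 → t=3.683, apex=16.957, x_land=102.645, impact vy=-18.416
  bounce: vy ← 0.81·18.416 = 14.917
Arc 4: start y=0.000, vy=14.917 → t=2.983, apex=11.126, x_land=126.094, impact vy=-14.917
  bounce: vy ← 0.81·14.917 = 12.083
Arc 5: start y=0.000, vy=12.083 → t=2.417, apex=7.299, x_land=145.088, impact vy=-12.083
  bounce: vy ← 0.81·12.083 = 9.787
Arc 6: start y=0.000, vy=9.787 → t=1.957, apex=4.789, x_land=160.473, impact vy=-9.787
  bounce: vy ← 0.81·9.787 = 7.927
Arc 7: start y=0.000, vy=7.927 → t=1.585, apex=3.142, x_land=172.935, impact vy=-7.927
  bounce: vy ← 0.81·7.927 = 6.421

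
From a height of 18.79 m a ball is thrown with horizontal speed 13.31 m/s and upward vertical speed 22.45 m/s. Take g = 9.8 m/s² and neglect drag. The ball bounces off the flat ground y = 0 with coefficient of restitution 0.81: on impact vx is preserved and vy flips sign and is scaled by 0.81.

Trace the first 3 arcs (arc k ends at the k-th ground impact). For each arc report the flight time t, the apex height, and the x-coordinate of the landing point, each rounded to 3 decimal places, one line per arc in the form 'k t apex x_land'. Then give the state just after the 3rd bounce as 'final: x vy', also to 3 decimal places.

1 5.305 44.504 70.603
2 4.882 29.199 135.586
3 3.955 19.158 188.222
final: 188.222 15.696

Arc 1: start y=18.790, vy=22.450 → t=5.305, apex=44.504, x_land=70.603, impact vy=-29.534
  bounce: vy ← 0.81·29.534 = 23.923
Arc 2: start y=0.000, vy=23.923 → t=4.882, apex=29.199, x_land=135.586, impact vy=-23.923
  bounce: vy ← 0.81·23.923 = 19.378
Arc 3: start y=0.000, vy=19.378 → t=3.955, apex=19.158, x_land=188.222, impact vy=-19.378
  bounce: vy ← 0.81·19.378 = 15.696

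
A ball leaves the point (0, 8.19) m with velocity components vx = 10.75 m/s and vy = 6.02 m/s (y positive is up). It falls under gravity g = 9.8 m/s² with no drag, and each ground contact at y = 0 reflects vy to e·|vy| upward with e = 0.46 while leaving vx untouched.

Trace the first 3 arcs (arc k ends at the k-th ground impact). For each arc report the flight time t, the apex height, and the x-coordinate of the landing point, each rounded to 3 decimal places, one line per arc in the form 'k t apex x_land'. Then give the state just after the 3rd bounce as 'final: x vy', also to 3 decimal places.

Arc 1: start y=8.190, vy=6.020 → t=2.046, apex=10.039, x_land=21.991, impact vy=-14.027
  bounce: vy ← 0.46·14.027 = 6.453
Arc 2: start y=0.000, vy=6.453 → t=1.317, apex=2.124, x_land=36.147, impact vy=-6.453
  bounce: vy ← 0.46·6.453 = 2.968
Arc 3: start y=0.000, vy=2.968 → t=0.606, apex=0.449, x_land=42.659, impact vy=-2.968
  bounce: vy ← 0.46·2.968 = 1.365

1 2.046 10.039 21.991
2 1.317 2.124 36.147
3 0.606 0.449 42.659
final: 42.659 1.365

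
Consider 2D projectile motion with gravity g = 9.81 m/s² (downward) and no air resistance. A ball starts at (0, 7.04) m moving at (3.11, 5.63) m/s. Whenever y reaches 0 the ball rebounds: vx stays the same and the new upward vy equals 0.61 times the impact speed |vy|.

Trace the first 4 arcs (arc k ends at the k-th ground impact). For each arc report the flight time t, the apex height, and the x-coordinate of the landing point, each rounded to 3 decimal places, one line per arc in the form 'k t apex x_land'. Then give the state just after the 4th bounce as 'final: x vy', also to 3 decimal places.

Arc 1: start y=7.040, vy=5.630 → t=1.902, apex=8.656, x_land=5.916, impact vy=-13.032
  bounce: vy ← 0.61·13.032 = 7.949
Arc 2: start y=0.000, vy=7.949 → t=1.621, apex=3.221, x_land=10.956, impact vy=-7.949
  bounce: vy ← 0.61·7.949 = 4.849
Arc 3: start y=0.000, vy=4.849 → t=0.989, apex=1.198, x_land=14.031, impact vy=-4.849
  bounce: vy ← 0.61·4.849 = 2.958
Arc 4: start y=0.000, vy=2.958 → t=0.603, apex=0.446, x_land=15.906, impact vy=-2.958
  bounce: vy ← 0.61·2.958 = 1.804

1 1.902 8.656 5.916
2 1.621 3.221 10.956
3 0.989 1.198 14.031
4 0.603 0.446 15.906
final: 15.906 1.804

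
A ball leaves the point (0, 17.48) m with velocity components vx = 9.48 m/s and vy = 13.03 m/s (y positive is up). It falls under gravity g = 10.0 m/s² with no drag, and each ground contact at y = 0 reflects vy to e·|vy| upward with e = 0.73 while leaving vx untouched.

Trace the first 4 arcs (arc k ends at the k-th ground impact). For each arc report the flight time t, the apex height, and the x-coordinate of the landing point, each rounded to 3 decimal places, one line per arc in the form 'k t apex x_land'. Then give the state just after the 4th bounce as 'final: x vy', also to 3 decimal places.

1 3.582 25.969 33.957
2 3.327 13.839 65.500
3 2.429 7.375 88.527
4 1.773 3.930 105.336
final: 105.336 6.472

Arc 1: start y=17.480, vy=13.030 → t=3.582, apex=25.969, x_land=33.957, impact vy=-22.790
  bounce: vy ← 0.73·22.790 = 16.637
Arc 2: start y=0.000, vy=16.637 → t=3.327, apex=13.839, x_land=65.500, impact vy=-16.637
  bounce: vy ← 0.73·16.637 = 12.145
Arc 3: start y=0.000, vy=12.145 → t=2.429, apex=7.375, x_land=88.527, impact vy=-12.145
  bounce: vy ← 0.73·12.145 = 8.866
Arc 4: start y=0.000, vy=8.866 → t=1.773, apex=3.930, x_land=105.336, impact vy=-8.866
  bounce: vy ← 0.73·8.866 = 6.472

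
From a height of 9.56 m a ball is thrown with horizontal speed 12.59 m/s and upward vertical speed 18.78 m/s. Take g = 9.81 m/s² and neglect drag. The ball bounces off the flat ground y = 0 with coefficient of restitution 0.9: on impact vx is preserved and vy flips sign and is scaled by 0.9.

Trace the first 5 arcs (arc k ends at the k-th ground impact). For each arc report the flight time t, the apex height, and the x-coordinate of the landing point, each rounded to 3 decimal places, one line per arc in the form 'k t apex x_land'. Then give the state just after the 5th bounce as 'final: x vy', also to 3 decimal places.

1 4.284 27.536 53.932
2 4.265 22.304 107.627
3 3.838 18.066 155.952
4 3.455 14.634 199.444
5 3.109 11.853 238.587
final: 238.587 13.725

Arc 1: start y=9.560, vy=18.780 → t=4.284, apex=27.536, x_land=53.932, impact vy=-23.243
  bounce: vy ← 0.9·23.243 = 20.919
Arc 2: start y=0.000, vy=20.919 → t=4.265, apex=22.304, x_land=107.627, impact vy=-20.919
  bounce: vy ← 0.9·20.919 = 18.827
Arc 3: start y=0.000, vy=18.827 → t=3.838, apex=18.066, x_land=155.952, impact vy=-18.827
  bounce: vy ← 0.9·18.827 = 16.944
Arc 4: start y=0.000, vy=16.944 → t=3.455, apex=14.634, x_land=199.444, impact vy=-16.944
  bounce: vy ← 0.9·16.944 = 15.250
Arc 5: start y=0.000, vy=15.250 → t=3.109, apex=11.853, x_land=238.587, impact vy=-15.250
  bounce: vy ← 0.9·15.250 = 13.725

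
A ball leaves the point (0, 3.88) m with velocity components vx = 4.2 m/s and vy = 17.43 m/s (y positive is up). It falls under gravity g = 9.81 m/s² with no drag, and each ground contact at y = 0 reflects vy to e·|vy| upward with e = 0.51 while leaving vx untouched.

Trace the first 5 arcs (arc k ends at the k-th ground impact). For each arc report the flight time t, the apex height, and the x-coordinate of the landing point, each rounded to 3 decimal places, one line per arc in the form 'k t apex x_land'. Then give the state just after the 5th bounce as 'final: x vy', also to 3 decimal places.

Arc 1: start y=3.880, vy=17.430 → t=3.764, apex=19.364, x_land=15.808, impact vy=-19.492
  bounce: vy ← 0.51·19.492 = 9.941
Arc 2: start y=0.000, vy=9.941 → t=2.027, apex=5.037, x_land=24.320, impact vy=-9.941
  bounce: vy ← 0.51·9.941 = 5.070
Arc 3: start y=0.000, vy=5.070 → t=1.034, apex=1.310, x_land=28.661, impact vy=-5.070
  bounce: vy ← 0.51·5.070 = 2.586
Arc 4: start y=0.000, vy=2.586 → t=0.527, apex=0.341, x_land=30.875, impact vy=-2.586
  bounce: vy ← 0.51·2.586 = 1.319
Arc 5: start y=0.000, vy=1.319 → t=0.269, apex=0.089, x_land=32.004, impact vy=-1.319
  bounce: vy ← 0.51·1.319 = 0.673

1 3.764 19.364 15.808
2 2.027 5.037 24.320
3 1.034 1.310 28.661
4 0.527 0.341 30.875
5 0.269 0.089 32.004
final: 32.004 0.673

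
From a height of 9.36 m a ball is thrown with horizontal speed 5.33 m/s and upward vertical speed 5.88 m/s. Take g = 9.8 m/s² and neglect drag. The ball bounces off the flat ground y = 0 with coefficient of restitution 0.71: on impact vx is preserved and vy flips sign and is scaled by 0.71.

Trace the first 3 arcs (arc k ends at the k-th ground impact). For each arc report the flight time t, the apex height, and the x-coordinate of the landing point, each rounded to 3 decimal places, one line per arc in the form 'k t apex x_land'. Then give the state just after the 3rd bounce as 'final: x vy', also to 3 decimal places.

Arc 1: start y=9.360, vy=5.880 → t=2.107, apex=11.124, x_land=11.229, impact vy=-14.766
  bounce: vy ← 0.71·14.766 = 10.484
Arc 2: start y=0.000, vy=10.484 → t=2.140, apex=5.608, x_land=22.633, impact vy=-10.484
  bounce: vy ← 0.71·10.484 = 7.443
Arc 3: start y=0.000, vy=7.443 → t=1.519, apex=2.827, x_land=30.729, impact vy=-7.443
  bounce: vy ← 0.71·7.443 = 5.285

1 2.107 11.124 11.229
2 2.140 5.608 22.633
3 1.519 2.827 30.729
final: 30.729 5.285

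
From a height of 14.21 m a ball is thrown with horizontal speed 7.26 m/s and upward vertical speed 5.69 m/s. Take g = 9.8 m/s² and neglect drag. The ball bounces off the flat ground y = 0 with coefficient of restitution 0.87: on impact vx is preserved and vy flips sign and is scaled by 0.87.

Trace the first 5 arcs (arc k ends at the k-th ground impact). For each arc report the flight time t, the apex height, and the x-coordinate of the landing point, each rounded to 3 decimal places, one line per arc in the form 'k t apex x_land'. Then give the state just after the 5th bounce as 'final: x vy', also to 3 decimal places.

Arc 1: start y=14.210, vy=5.690 → t=2.380, apex=15.862, x_land=17.277, impact vy=-17.632
  bounce: vy ← 0.87·17.632 = 15.340
Arc 2: start y=0.000, vy=15.340 → t=3.131, apex=12.006, x_land=40.006, impact vy=-15.340
  bounce: vy ← 0.87·15.340 = 13.346
Arc 3: start y=0.000, vy=13.346 → t=2.724, apex=9.087, x_land=59.779, impact vy=-13.346
  bounce: vy ← 0.87·13.346 = 11.611
Arc 4: start y=0.000, vy=11.611 → t=2.370, apex=6.878, x_land=76.982, impact vy=-11.611
  bounce: vy ← 0.87·11.611 = 10.101
Arc 5: start y=0.000, vy=10.101 → t=2.062, apex=5.206, x_land=91.949, impact vy=-10.101
  bounce: vy ← 0.87·10.101 = 8.788

1 2.380 15.862 17.277
2 3.131 12.006 40.006
3 2.724 9.087 59.779
4 2.370 6.878 76.982
5 2.062 5.206 91.949
final: 91.949 8.788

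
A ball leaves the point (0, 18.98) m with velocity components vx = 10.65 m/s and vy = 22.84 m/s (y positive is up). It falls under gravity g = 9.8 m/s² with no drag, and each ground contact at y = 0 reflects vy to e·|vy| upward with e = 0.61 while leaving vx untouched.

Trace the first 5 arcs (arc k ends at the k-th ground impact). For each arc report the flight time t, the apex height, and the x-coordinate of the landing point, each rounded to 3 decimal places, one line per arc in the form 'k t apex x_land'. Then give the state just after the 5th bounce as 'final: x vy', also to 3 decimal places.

Arc 1: start y=18.980, vy=22.840 → t=5.381, apex=45.596, x_land=57.308, impact vy=-29.894
  bounce: vy ← 0.61·29.894 = 18.236
Arc 2: start y=0.000, vy=18.236 → t=3.722, apex=16.966, x_land=96.943, impact vy=-18.236
  bounce: vy ← 0.61·18.236 = 11.124
Arc 3: start y=0.000, vy=11.124 → t=2.270, apex=6.313, x_land=121.120, impact vy=-11.124
  bounce: vy ← 0.61·11.124 = 6.785
Arc 4: start y=0.000, vy=6.785 → t=1.385, apex=2.349, x_land=135.868, impact vy=-6.785
  bounce: vy ← 0.61·6.785 = 4.139
Arc 5: start y=0.000, vy=4.139 → t=0.845, apex=0.874, x_land=144.864, impact vy=-4.139
  bounce: vy ← 0.61·4.139 = 2.525

1 5.381 45.596 57.308
2 3.722 16.966 96.943
3 2.270 6.313 121.120
4 1.385 2.349 135.868
5 0.845 0.874 144.864
final: 144.864 2.525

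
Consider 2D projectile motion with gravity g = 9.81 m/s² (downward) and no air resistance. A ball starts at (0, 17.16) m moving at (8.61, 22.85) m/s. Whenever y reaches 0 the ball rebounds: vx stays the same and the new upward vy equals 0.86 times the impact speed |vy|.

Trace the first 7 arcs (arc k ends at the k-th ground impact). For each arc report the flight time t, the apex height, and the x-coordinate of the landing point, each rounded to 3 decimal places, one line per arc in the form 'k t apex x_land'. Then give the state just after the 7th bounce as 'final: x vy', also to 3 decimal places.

1 5.317 43.772 45.775
2 5.138 32.374 90.015
3 4.419 23.944 128.061
4 3.800 17.709 160.780
5 3.268 13.097 188.919
6 2.811 9.687 213.118
7 2.417 7.164 233.930
final: 233.930 10.196

Arc 1: start y=17.160, vy=22.850 → t=5.317, apex=43.772, x_land=45.775, impact vy=-29.305
  bounce: vy ← 0.86·29.305 = 25.203
Arc 2: start y=0.000, vy=25.203 → t=5.138, apex=32.374, x_land=90.015, impact vy=-25.203
  bounce: vy ← 0.86·25.203 = 21.674
Arc 3: start y=0.000, vy=21.674 → t=4.419, apex=23.944, x_land=128.061, impact vy=-21.674
  bounce: vy ← 0.86·21.674 = 18.640
Arc 4: start y=0.000, vy=18.640 → t=3.800, apex=17.709, x_land=160.780, impact vy=-18.640
  bounce: vy ← 0.86·18.640 = 16.030
Arc 5: start y=0.000, vy=16.030 → t=3.268, apex=13.097, x_land=188.919, impact vy=-16.030
  bounce: vy ← 0.86·16.030 = 13.786
Arc 6: start y=0.000, vy=13.786 → t=2.811, apex=9.687, x_land=213.118, impact vy=-13.786
  bounce: vy ← 0.86·13.786 = 11.856
Arc 7: start y=0.000, vy=11.856 → t=2.417, apex=7.164, x_land=233.930, impact vy=-11.856
  bounce: vy ← 0.86·11.856 = 10.196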